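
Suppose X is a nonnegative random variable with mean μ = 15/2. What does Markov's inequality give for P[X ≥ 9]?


μ = E[X] = 15/2, a = 9.
Markov: P[X ≥ 9] ≤ μ/a = (15/2)/9 = 5/6.
Numerically: ≈ 0.833333.
(Since a = 9 > μ = 7.500000, the bound 5/6 is < 1 and informative.)

P[X ≥ 9] ≤ 5/6 ≈ 0.833333.


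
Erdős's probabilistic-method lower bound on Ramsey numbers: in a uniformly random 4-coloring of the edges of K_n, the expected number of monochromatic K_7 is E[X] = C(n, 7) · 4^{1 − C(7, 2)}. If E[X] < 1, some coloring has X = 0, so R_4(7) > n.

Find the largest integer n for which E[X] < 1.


We need C(n, 7) · 4^{1 − 21} < 1, i.e. C(n, 7) < 4^{21 − 1} = 1099511627776.
Check values of n near the boundary:
  n = 175: C(175, 7) = 883208107275; 883208107275 < 1099511627776? YES
  n = 176: C(176, 7) = 919790691600; 919790691600 < 1099511627776? YES
  n = 177: C(177, 7) = 957664425960; 957664425960 < 1099511627776? YES
  n = 178: C(178, 7) = 996867063280; 996867063280 < 1099511627776? YES
  n = 179: C(179, 7) = 1037437234460; 1037437234460 < 1099511627776? YES
  n = 180: C(180, 7) = 1079414463600; 1079414463600 < 1099511627776? YES
  n = 181: C(181, 7) = 1122839183400; 1122839183400 < 1099511627776? NO
The largest n with C(n, 7) < 1099511627776 is n = 180 (where E[X] = 67463403975/68719476736 ≈ 0.98172). Hence R_4(7) > 180, i.e. R_4(7) ≥ 181.

Largest n = 180; hence R_4(7) > 180.


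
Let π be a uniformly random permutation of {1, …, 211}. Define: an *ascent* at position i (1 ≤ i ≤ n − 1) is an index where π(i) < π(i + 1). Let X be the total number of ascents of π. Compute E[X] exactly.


Write X = Σ X_I over i = 1, …, 210, with X_I the indicator of one ascent.
There are 210 indicators.
For each fixed i, the pair (π(i), π(i+1)) is a uniformly random ordered pair of distinct values from {1, …, 211}; by symmetry P[π(i) < π(i+1)] = 1/2.
By linearity: E[X] = 210 · (1/2) = (211 − 1) · (1/2) = 105 ≈ 105.0000.

E[X] = 105 = 105.0000.


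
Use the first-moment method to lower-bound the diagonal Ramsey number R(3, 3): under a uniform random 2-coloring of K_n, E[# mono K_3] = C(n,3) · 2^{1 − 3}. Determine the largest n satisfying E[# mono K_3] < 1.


We need C(n, 3) · 2^{1 − 3} < 1, i.e. C(n, 3) < 2^{3 − 1} = 4.
Check values of n near the boundary:
  n = 3: C(3, 3) = 1; 1 < 4? YES
  n = 4: C(4, 3) = 4; 4 < 4? NO
The largest n with C(n, 3) < 4 is n = 3 (where E[X] = 1/4 ≈ 0.250000). Hence R(3, 3) > 3, i.e. R(3, 3) ≥ 4.

Largest n = 3; hence R(3, 3) > 3.


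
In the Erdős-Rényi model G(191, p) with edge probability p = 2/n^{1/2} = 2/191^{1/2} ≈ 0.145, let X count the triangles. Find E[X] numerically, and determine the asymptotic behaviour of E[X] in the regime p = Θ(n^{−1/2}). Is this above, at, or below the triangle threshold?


Number of potential triangles: C(191, 3) = 1143135.
Each occurs with probability p³ ≈ (0.145)³ ≈ 3.03068e-03.
By linearity: E[X] = C(191, 3)·p³ ≈ 1143135 · 3.03068e-03 ≈ 3464.475.
Since α = 1/2 < 1, p = c/n^{1/2} ≫ 1/n is above the triangle threshold p ~ 1/n. Asymptotically E[X] ~ (c³/6)·n^{3(1−α)} = (2³/6)·n^{1.5} → ∞; triangles are abundant w.h.p.

E[X] ≈ 3464.475; in regime p = Θ(1/n^{1/2}) E[X] diverges (above the triangle threshold p ~ 1/n).


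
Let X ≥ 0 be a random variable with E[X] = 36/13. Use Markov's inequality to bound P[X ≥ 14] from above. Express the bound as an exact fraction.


μ = E[X] = 36/13, a = 14.
Markov: P[X ≥ 14] ≤ μ/a = (36/13)/14 = 18/91.
Numerically: ≈ 0.198.
(Since a = 14 > μ = 2.769, the bound 18/91 is < 1 and informative.)

P[X ≥ 14] ≤ 18/91 ≈ 0.198.


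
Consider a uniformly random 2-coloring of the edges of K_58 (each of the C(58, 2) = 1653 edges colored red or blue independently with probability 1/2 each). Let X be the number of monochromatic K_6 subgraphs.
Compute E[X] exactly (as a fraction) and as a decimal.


Let X = Σ_S X_S over the C(58, 6) = 40475358 subsets S of size 6, where X_S = 1 if the K_6 on S is monochromatic.
For a fixed S, the K_6 on S has C(6, 2) = 15 edges. P[all 15 edges red] = (1/2)^15, and likewise for blue, so P[monochromatic] = 2·(1/2)^15 = 2^{1 − 15} = 1/16384.
Summing: E[X] = C(58, 6) · 2^{1 − 15} = 40475358 · 1/16384 = 20237679/8192.
Numerically: E[X] ≈ 2470.4198.

E[X] = C(58,6)·2^(1−C(6,2)) = 20237679/8192 ≈ 2470.4198.


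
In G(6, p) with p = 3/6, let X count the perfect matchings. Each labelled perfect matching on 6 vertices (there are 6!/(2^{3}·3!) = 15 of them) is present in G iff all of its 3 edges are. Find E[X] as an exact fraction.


K_6 has 6!/(2^{3}·3!) = 15 labelled perfect matchings.
For each such perfect matching H, let X_H = 1 if all 3 edges of H are present in G. Then P[X_H = 1] = p^{3} = (1/2)^{3} = 1/8.
Summing the indicators: E[X] = Σ_H E[X_H] = 15 · p^{3} = 15 · 1/8 = 15/8.
Numerically: E[X] ≈ 1.875.

E[X] = 15 · (1/2)^{3} = 15/8 ≈ 1.875.


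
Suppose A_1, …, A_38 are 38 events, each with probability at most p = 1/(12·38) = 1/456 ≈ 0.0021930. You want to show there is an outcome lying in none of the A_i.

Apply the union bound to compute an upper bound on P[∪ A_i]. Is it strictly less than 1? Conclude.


Union bound: P[∪_{i=1}^{38} A_i] ≤ Σ_i P[A_i] ≤ 38·p = 38·(1/456) = 1/12.
Numerically: 1/12 ≈ 0.0833333.
Is 1/12 < 1? YES.
Since P[∪ A_i] ≤ 1/12 < 1, the complement has P[∩ A_i^c] ≥ 1 − 1/12 = 11/12 > 0, so some outcome avoids every A_i.

38·p = 1/12 ≈ 0.0833333; existence CERTIFIED by the union bound.


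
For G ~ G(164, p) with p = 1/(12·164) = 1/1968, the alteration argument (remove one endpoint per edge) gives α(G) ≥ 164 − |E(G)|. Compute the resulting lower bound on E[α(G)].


E[|E(G)|] = C(164, 2)·p = 13366 · (1/1968) = 163/24.
E[α(G)] ≥ n − E[|E(G)|] = 164 − 163/24 = 3773/24.
Numerically: ≈ 157.208.
(This is only a lower bound; the true E[α(G)] may be larger.)

E[α(G)] ≥ 3773/24 ≈ 157.208.


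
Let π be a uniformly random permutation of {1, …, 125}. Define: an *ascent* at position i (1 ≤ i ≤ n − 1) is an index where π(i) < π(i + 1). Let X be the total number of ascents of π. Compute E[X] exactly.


Write X = Σ X_I over i = 1, …, 124, with X_I the indicator of one ascent.
There are 124 indicators.
For each fixed i, the pair (π(i), π(i+1)) is a uniformly random ordered pair of distinct values from {1, …, 125}; by symmetry P[π(i) < π(i+1)] = 1/2.
By linearity: E[X] = 124 · (1/2) = (125 − 1) · (1/2) = 62 ≈ 62.00000.

E[X] = 62 = 62.00000.


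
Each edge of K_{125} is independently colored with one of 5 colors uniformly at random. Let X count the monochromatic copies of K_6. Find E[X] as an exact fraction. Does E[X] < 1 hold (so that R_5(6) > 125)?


E[X] = C(125, 6) · 5^{1 − 15} = 4690625500 · 5^{−14} = 4690625500/6103515625.
As a reduced fraction: E[X] = 37525004/48828125 ≈ 0.768512.
Is E[X] < 1? YES.
Since E[X] < 1, there exists a 5-coloring of K_{125} with no monochromatic K_6; hence R_5(6) > 125.

E[X] = 37525004/48828125 ≈ 0.768512; E[X] < 1, so R_5(6) > 125.


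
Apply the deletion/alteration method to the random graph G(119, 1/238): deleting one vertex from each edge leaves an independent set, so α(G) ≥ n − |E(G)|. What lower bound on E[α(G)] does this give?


E[|E(G)|] = C(119, 2)·p = 7021 · (1/238) = 59/2.
E[α(G)] ≥ n − E[|E(G)|] = 119 − 59/2 = 179/2.
Numerically: ≈ 89.500.
(This is only a lower bound; the true E[α(G)] may be larger.)

E[α(G)] ≥ 179/2 ≈ 89.500.


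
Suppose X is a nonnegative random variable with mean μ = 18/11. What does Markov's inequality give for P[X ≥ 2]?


μ = E[X] = 18/11, a = 2.
Markov: P[X ≥ 2] ≤ μ/a = (18/11)/2 = 9/11.
Numerically: ≈ 0.818.
(Since a = 2 > μ = 1.636, the bound 9/11 is < 1 and informative.)

P[X ≥ 2] ≤ 9/11 ≈ 0.818.


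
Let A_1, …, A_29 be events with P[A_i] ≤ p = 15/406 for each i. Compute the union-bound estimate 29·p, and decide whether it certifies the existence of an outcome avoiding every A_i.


Union bound: P[∪_{i=1}^{29} A_i] ≤ Σ_i P[A_i] ≤ 29·p = 29·(15/406) = 15/14.
Numerically: 15/14 ≈ 1.071429.
Is 15/14 < 1? NO.
Since the bound 15/14 is ≥ 1, the union bound is uninformative here; it does NOT by itself certify existence.

29·p = 15/14 ≈ 1.071429; existence NOT certified by the union bound.


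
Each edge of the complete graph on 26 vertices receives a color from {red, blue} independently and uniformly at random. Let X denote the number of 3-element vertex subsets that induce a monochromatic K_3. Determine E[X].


Let X = Σ_S X_S over the C(26, 3) = 2600 subsets S of size 3, where X_S = 1 if the K_3 on S is monochromatic.
For a fixed S, the K_3 on S has C(3, 2) = 3 edges. P[all 3 edges red] = (1/2)^3, and likewise for blue, so P[monochromatic] = 2·(1/2)^3 = 2^{1 − 3} = 1/4.
By linearity: E[X] = C(26, 3) · 2^{1 − 3} = 2600 · 1/4 = 650.
Numerically: E[X] ≈ 650.00000.

E[X] = C(26,3)·2^(1−C(3,2)) = 650 ≈ 650.00000.


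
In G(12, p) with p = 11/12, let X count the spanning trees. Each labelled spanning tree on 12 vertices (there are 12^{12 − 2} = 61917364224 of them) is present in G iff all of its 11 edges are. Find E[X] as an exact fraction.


K_12 has 12^{12 − 2} = 61917364224 labelled spanning trees.
For each such spanning tree H, let X_H = 1 if all 11 edges of H are present in G. Then P[X_H = 1] = p^{11} = (11/12)^{11} = 285311670611/743008370688.
By linearity: E[X] = Σ_H E[X_H] = 61917364224 · p^{11} = 61917364224 · 285311670611/743008370688 = 285311670611/12.
Numerically: E[X] ≈ 2.3776e+10.

E[X] = 61917364224 · (11/12)^{11} = 285311670611/12 ≈ 2.3776e+10.


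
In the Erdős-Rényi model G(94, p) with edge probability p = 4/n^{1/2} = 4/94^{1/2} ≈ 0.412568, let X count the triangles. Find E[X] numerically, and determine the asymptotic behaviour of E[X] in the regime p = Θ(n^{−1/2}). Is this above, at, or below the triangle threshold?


Number of potential triangles: C(94, 3) = 134044.
Each occurs with probability p³ ≈ (0.412568)³ ≈ 7.02244253e-02.
By linearity: E[X] = C(94, 3)·p³ ≈ 134044 · 7.02244253e-02 ≈ 9413.162862.
Since α = 1/2 < 1, p = c/n^{1/2} ≫ 1/n is above the triangle threshold p ~ 1/n. Asymptotically E[X] ~ (c³/6)·n^{3(1−α)} = (4³/6)·n^{1.5} → ∞; triangles are abundant w.h.p.

E[X] ≈ 9413.162862; in regime p = Θ(1/n^{1/2}) E[X] diverges (above the triangle threshold p ~ 1/n).


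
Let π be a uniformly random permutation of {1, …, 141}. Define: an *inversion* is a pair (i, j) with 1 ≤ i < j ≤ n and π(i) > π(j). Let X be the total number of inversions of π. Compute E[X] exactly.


Write X = Σ X_I over the C(141, 2) = 9870 pairs i < j, with X_I the indicator of one inversion.
There are 9870 indicators.
For each fixed pair i < j, the values π(i) and π(j) are two distinct elements of {1, …, 141} in uniformly random order; by symmetry P[π(i) > π(j)] = 1/2.
By linearity: E[X] = 9870 · (1/2) = C(141, 2) · (1/2) = 9870/2 = 4935 ≈ 4935.000000.

E[X] = 4935 = 4935.000000.


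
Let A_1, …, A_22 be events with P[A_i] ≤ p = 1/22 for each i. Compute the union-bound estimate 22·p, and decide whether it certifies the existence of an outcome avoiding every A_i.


Union bound: P[∪_{i=1}^{22} A_i] ≤ Σ_i P[A_i] ≤ 22·p = 22·(1/22) = 1.
Numerically: 1 ≈ 1.0000000.
Is 1 < 1? NO.
Since the bound 1 is ≥ 1, the union bound is uninformative here; it does NOT by itself certify existence.

22·p = 1 ≈ 1.0000000; existence NOT certified by the union bound.


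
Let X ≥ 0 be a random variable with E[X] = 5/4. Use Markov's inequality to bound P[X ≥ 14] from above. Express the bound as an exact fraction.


μ = E[X] = 5/4, a = 14.
Markov: P[X ≥ 14] ≤ μ/a = (5/4)/14 = 5/56.
Numerically: ≈ 0.08929.
(Since a = 14 > μ = 1.25000, the bound 5/56 is < 1 and informative.)

P[X ≥ 14] ≤ 5/56 ≈ 0.08929.


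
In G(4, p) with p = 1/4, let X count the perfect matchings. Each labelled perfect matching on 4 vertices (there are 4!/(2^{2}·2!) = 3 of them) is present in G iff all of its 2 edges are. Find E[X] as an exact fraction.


K_4 has 4!/(2^{2}·2!) = 3 labelled perfect matchings.
For each such perfect matching H, let X_H = 1 if all 2 edges of H are present in G. Then P[X_H = 1] = p^{2} = (1/4)^{2} = 1/16.
By linearity of expectation: E[X] = Σ_H E[X_H] = 3 · p^{2} = 3 · 1/16 = 3/16.
Numerically: E[X] ≈ 0.188.

E[X] = 3 · (1/4)^{2} = 3/16 ≈ 0.188.


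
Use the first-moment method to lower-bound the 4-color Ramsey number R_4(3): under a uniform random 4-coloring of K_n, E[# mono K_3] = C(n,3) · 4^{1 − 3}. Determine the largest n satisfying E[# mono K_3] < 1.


We need C(n, 3) · 4^{1 − 3} < 1, i.e. C(n, 3) < 4^{3 − 1} = 16.
Check values of n near the boundary:
  n = 4: C(4, 3) = 4; 4 < 16? YES
  n = 5: C(5, 3) = 10; 10 < 16? YES
  n = 6: C(6, 3) = 20; 20 < 16? NO
  n = 7: C(7, 3) = 35; 35 < 16? NO
  n = 8: C(8, 3) = 56; 56 < 16? NO
The largest n with C(n, 3) < 16 is n = 5 (where E[X] = 5/8 ≈ 0.625). Hence R_4(3) > 5, i.e. R_4(3) ≥ 6.

Largest n = 5; hence R_4(3) > 5.


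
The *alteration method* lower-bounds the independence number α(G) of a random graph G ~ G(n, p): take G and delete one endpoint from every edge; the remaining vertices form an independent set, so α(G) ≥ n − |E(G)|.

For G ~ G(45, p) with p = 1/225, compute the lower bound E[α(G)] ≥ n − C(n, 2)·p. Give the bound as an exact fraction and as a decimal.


E[|E(G)|] = C(45, 2)·p = 990 · (1/225) = 22/5.
E[α(G)] ≥ n − E[|E(G)|] = 45 − 22/5 = 203/5.
Numerically: ≈ 40.60000.
(This is only a lower bound; the true E[α(G)] may be larger.)

E[α(G)] ≥ 203/5 ≈ 40.60000.


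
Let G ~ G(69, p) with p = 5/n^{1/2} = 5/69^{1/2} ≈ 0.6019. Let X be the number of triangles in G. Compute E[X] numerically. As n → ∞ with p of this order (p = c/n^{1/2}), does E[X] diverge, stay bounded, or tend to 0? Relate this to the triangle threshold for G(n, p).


Number of potential triangles: C(69, 3) = 52394.
Each occurs with probability p³ ≈ (0.6019)³ ≈ 2.180903e-01.
By linearity: E[X] = C(69, 3)·p³ ≈ 52394 · 2.180903e-01 ≈ 11426.6239.
Since α = 1/2 < 1, p = c/n^{1/2} ≫ 1/n is above the triangle threshold p ~ 1/n. Asymptotically E[X] ~ (c³/6)·n^{3(1−α)} = (5³/6)·n^{1.5} → ∞; triangles are abundant w.h.p.

E[X] ≈ 11426.6239; in regime p = Θ(1/n^{1/2}) E[X] diverges (above the triangle threshold p ~ 1/n).


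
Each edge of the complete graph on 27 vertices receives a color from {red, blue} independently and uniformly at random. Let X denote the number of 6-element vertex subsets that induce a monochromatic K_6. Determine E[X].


Let X = Σ_S X_S over the C(27, 6) = 296010 subsets S of size 6, where X_S = 1 if the K_6 on S is monochromatic.
For a fixed S, the K_6 on S has C(6, 2) = 15 edges. P[all 15 edges red] = (1/2)^15, and likewise for blue, so P[monochromatic] = 2·(1/2)^15 = 2^{1 − 15} = 1/16384.
Summing: E[X] = C(27, 6) · 2^{1 − 15} = 296010 · 1/16384 = 148005/8192.
Numerically: E[X] ≈ 18.067017.

E[X] = C(27,6)·2^(1−C(6,2)) = 148005/8192 ≈ 18.067017.


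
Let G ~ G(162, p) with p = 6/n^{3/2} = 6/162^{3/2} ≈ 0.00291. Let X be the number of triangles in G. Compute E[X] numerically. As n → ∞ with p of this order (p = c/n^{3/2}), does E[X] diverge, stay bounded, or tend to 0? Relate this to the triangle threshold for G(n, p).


Number of potential triangles: C(162, 3) = 695520.
Each occurs with probability p³ ≈ (0.00291)³ ≈ 2.46397e-08.
By linearity: E[X] = C(162, 3)·p³ ≈ 695520 · 2.46397e-08 ≈ 0.017.
Since α = 3/2 > 1, p = c/n^{3/2} = o(1/n) is below the triangle threshold p ~ 1/n. Asymptotically E[X] ~ (c³/6)·n^{3(1−α)} = (6³/6)·n^{-1.5} → 0, so by Markov's inequality G has no triangles w.h.p.

E[X] ≈ 0.017; in regime p = Θ(1/n^{3/2}) E[X] tends to 0 (below the triangle threshold p ~ 1/n).


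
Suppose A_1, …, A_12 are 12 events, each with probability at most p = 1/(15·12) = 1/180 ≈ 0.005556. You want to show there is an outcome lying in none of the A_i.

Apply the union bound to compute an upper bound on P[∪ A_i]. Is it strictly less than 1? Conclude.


Union bound: P[∪_{i=1}^{12} A_i] ≤ Σ_i P[A_i] ≤ 12·p = 12·(1/180) = 1/15.
Numerically: 1/15 ≈ 0.066667.
Is 1/15 < 1? YES.
Since P[∪ A_i] ≤ 1/15 < 1, the complement has P[∩ A_i^c] ≥ 1 − 1/15 = 14/15 > 0, so some outcome avoids every A_i.

12·p = 1/15 ≈ 0.066667; existence CERTIFIED by the union bound.


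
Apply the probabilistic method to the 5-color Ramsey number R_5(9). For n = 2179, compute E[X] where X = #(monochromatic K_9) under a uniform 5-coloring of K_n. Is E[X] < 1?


E[X] = C(2179, 9) · 5^{1 − 36} = 3001701930880099538508560 · 5^{−35} = 3001701930880099538508560/2910383045673370361328125.
As a reduced fraction: E[X] = 600340386176019907701712/582076609134674072265625 ≈ 1.031.
Is E[X] < 1? NO.
Since E[X] ≥ 1, the first-moment bound is inconclusive at n = 2179; it does NOT by itself certify R_5(9) > 2179.

E[X] = 600340386176019907701712/582076609134674072265625 ≈ 1.031; E[X] ≥ 1; first-moment method inconclusive here.


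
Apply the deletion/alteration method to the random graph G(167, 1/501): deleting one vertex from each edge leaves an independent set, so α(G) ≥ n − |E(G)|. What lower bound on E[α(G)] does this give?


E[|E(G)|] = C(167, 2)·p = 13861 · (1/501) = 83/3.
E[α(G)] ≥ n − E[|E(G)|] = 167 − 83/3 = 418/3.
Numerically: ≈ 139.3333.
(This is only a lower bound; the true E[α(G)] may be larger.)

E[α(G)] ≥ 418/3 ≈ 139.3333.


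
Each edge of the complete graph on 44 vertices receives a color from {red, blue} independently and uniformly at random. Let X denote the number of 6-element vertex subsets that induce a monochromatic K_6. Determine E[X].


Let X = Σ_S X_S over the C(44, 6) = 7059052 subsets S of size 6, where X_S = 1 if the K_6 on S is monochromatic.
For a fixed S, the K_6 on S has C(6, 2) = 15 edges. P[all 15 edges red] = (1/2)^15, and likewise for blue, so P[monochromatic] = 2·(1/2)^15 = 2^{1 − 15} = 1/16384.
By linearity of expectation: E[X] = C(44, 6) · 2^{1 − 15} = 7059052 · 1/16384 = 1764763/4096.
Numerically: E[X] ≈ 430.85034.

E[X] = C(44,6)·2^(1−C(6,2)) = 1764763/4096 ≈ 430.85034.


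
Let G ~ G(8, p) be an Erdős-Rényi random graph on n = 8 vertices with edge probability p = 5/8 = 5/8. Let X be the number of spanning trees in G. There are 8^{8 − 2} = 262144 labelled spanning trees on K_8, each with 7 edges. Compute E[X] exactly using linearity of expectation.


K_8 has 8^{8 − 2} = 262144 labelled spanning trees.
For each such spanning tree H, let X_H = 1 if all 7 edges of H are present in G. Then P[X_H = 1] = p^{7} = (5/8)^{7} = 78125/2097152.
By linearity of expectation: E[X] = Σ_H E[X_H] = 262144 · p^{7} = 262144 · 78125/2097152 = 78125/8.
Numerically: E[X] ≈ 9766.

E[X] = 262144 · (5/8)^{7} = 78125/8 ≈ 9766.


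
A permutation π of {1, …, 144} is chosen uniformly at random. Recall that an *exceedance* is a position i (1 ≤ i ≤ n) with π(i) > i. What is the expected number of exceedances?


Write X = Σ_{i=1}^{144} X_i, where X_i = 1_{π(i) > i}.
For each fixed i, π(i) is uniform over {1, …, 144} (marginal of a uniform permutation), so P[π(i) > i] = (n − i)/n. Summing: Σ_{i=1}^{144} (n − i)/n = (0 + 1 + … + 143)/144 = 144(144 − 1)/(2·144) = (144 − 1)/2.
Hence E[X] = Σ_{i=1}^{144} (144 − i)/144 = 143/2 ≈ 71.5000.

E[X] = 143/2 = 71.5000.


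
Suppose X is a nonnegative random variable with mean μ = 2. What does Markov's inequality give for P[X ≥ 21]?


μ = E[X] = 2, a = 21.
Markov: P[X ≥ 21] ≤ μ/a = (2)/21 = 2/21.
Numerically: ≈ 0.095238.
(Since a = 21 > μ = 2.000000, the bound 2/21 is < 1 and informative.)

P[X ≥ 21] ≤ 2/21 ≈ 0.095238.


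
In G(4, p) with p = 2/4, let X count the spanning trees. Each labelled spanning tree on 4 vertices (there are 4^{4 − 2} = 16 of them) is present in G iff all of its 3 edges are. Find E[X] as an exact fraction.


K_4 has 4^{4 − 2} = 16 labelled spanning trees.
For each such spanning tree H, let X_H = 1 if all 3 edges of H are present in G. Then P[X_H = 1] = p^{3} = (1/2)^{3} = 1/8.
By linearity of expectation: E[X] = Σ_H E[X_H] = 16 · p^{3} = 16 · 1/8 = 2.
Numerically: E[X] ≈ 2.

E[X] = 16 · (1/2)^{3} = 2 ≈ 2.


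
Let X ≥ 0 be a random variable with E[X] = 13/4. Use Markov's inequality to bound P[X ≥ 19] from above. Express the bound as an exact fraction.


μ = E[X] = 13/4, a = 19.
Markov: P[X ≥ 19] ≤ μ/a = (13/4)/19 = 13/76.
Numerically: ≈ 0.171.
(Since a = 19 > μ = 3.250, the bound 13/76 is < 1 and informative.)

P[X ≥ 19] ≤ 13/76 ≈ 0.171.


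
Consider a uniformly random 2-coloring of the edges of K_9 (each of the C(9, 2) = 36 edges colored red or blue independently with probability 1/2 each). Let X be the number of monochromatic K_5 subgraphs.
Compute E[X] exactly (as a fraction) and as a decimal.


Let X = Σ_S X_S over the C(9, 5) = 126 subsets S of size 5, where X_S = 1 if the K_5 on S is monochromatic.
For a fixed S, the K_5 on S has C(5, 2) = 10 edges. P[all 10 edges red] = (1/2)^10, and likewise for blue, so P[monochromatic] = 2·(1/2)^10 = 2^{1 − 10} = 1/512.
By linearity: E[X] = C(9, 5) · 2^{1 − 10} = 126 · 1/512 = 63/256.
Numerically: E[X] ≈ 0.246094.

E[X] = C(9,5)·2^(1−C(5,2)) = 63/256 ≈ 0.246094.


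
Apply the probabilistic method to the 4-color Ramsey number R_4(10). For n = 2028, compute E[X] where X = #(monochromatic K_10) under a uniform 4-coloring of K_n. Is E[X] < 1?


E[X] = C(2028, 10) · 4^{1 − 45} = 317149973285521499299300410 · 4^{−44} = 317149973285521499299300410/309485009821345068724781056.
As a reduced fraction: E[X] = 158574986642760749649650205/154742504910672534362390528 ≈ 1.02477.
Is E[X] < 1? NO.
Since E[X] ≥ 1, the first-moment bound is inconclusive at n = 2028; it does NOT by itself certify R_4(10) > 2028.

E[X] = 158574986642760749649650205/154742504910672534362390528 ≈ 1.02477; E[X] ≥ 1; first-moment method inconclusive here.


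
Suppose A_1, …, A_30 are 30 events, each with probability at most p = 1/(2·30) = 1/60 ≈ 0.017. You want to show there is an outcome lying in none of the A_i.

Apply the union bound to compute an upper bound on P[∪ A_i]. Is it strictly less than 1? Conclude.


Union bound: P[∪_{i=1}^{30} A_i] ≤ Σ_i P[A_i] ≤ 30·p = 30·(1/60) = 1/2.
Numerically: 1/2 ≈ 0.500.
Is 1/2 < 1? YES.
Since P[∪ A_i] ≤ 1/2 < 1, the complement has P[∩ A_i^c] ≥ 1 − 1/2 = 1/2 > 0, so some outcome avoids every A_i.

30·p = 1/2 ≈ 0.500; existence CERTIFIED by the union bound.


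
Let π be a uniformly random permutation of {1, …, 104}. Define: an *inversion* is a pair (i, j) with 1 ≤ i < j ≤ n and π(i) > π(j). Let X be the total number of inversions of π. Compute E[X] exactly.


Write X = Σ X_I over the C(104, 2) = 5356 pairs i < j, with X_I the indicator of one inversion.
There are 5356 indicators.
For each fixed pair i < j, the values π(i) and π(j) are two distinct elements of {1, …, 104} in uniformly random order; by symmetry P[π(i) > π(j)] = 1/2.
By linearity: E[X] = 5356 · (1/2) = C(104, 2) · (1/2) = 5356/2 = 2678 ≈ 2678.00000.

E[X] = 2678 = 2678.00000.


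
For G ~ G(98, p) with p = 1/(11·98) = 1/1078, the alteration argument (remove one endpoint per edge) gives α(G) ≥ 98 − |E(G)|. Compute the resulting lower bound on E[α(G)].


E[|E(G)|] = C(98, 2)·p = 4753 · (1/1078) = 97/22.
E[α(G)] ≥ n − E[|E(G)|] = 98 − 97/22 = 2059/22.
Numerically: ≈ 93.591.
(This is only a lower bound; the true E[α(G)] may be larger.)

E[α(G)] ≥ 2059/22 ≈ 93.591.


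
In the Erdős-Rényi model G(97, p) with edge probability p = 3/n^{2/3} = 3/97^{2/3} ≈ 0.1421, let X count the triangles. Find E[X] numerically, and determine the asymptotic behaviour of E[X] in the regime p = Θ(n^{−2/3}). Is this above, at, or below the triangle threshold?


Number of potential triangles: C(97, 3) = 147440.
Each occurs with probability p³ ≈ (0.1421)³ ≈ 2.869593e-03.
By linearity: E[X] = C(97, 3)·p³ ≈ 147440 · 2.869593e-03 ≈ 423.0928.
Since α = 2/3 < 1, p = c/n^{2/3} ≫ 1/n is above the triangle threshold p ~ 1/n. Asymptotically E[X] ~ (c³/6)·n^{3(1−α)} = (3³/6)·n^{1} → ∞; triangles are abundant w.h.p.

E[X] ≈ 423.0928; in regime p = Θ(1/n^{2/3}) E[X] diverges (above the triangle threshold p ~ 1/n).


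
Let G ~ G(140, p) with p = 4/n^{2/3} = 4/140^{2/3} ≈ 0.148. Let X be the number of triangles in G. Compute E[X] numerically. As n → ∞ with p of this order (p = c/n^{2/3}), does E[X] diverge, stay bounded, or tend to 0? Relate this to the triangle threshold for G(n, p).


Number of potential triangles: C(140, 3) = 447580.
Each occurs with probability p³ ≈ (0.148)³ ≈ 3.26531e-03.
By linearity: E[X] = C(140, 3)·p³ ≈ 447580 · 3.26531e-03 ≈ 1461.486.
Since α = 2/3 < 1, p = c/n^{2/3} ≫ 1/n is above the triangle threshold p ~ 1/n. Asymptotically E[X] ~ (c³/6)·n^{3(1−α)} = (4³/6)·n^{1} → ∞; triangles are abundant w.h.p.

E[X] ≈ 1461.486; in regime p = Θ(1/n^{2/3}) E[X] diverges (above the triangle threshold p ~ 1/n).


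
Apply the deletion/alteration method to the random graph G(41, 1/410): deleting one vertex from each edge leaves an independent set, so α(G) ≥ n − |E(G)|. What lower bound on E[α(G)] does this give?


E[|E(G)|] = C(41, 2)·p = 820 · (1/410) = 2.
E[α(G)] ≥ n − E[|E(G)|] = 41 − 2 = 39.
Numerically: ≈ 39.000.
(This is only a lower bound; the true E[α(G)] may be larger.)

E[α(G)] ≥ 39 ≈ 39.000.


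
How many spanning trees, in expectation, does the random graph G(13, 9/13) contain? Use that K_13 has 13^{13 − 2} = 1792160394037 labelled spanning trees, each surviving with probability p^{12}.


K_13 has 13^{13 − 2} = 1792160394037 labelled spanning trees.
For each such spanning tree H, let X_H = 1 if all 12 edges of H are present in G. Then P[X_H = 1] = p^{12} = (9/13)^{12} = 282429536481/23298085122481.
By linearity of expectation: E[X] = Σ_H E[X_H] = 1792160394037 · p^{12} = 1792160394037 · 282429536481/23298085122481 = 282429536481/13.
Numerically: E[X] ≈ 2.17253e+10.

E[X] = 1792160394037 · (9/13)^{12} = 282429536481/13 ≈ 2.17253e+10.


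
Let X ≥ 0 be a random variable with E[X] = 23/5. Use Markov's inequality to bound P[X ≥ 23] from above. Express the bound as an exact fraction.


μ = E[X] = 23/5, a = 23.
Markov: P[X ≥ 23] ≤ μ/a = (23/5)/23 = 1/5.
Numerically: ≈ 0.200000.
(Since a = 23 > μ = 4.600000, the bound 1/5 is < 1 and informative.)

P[X ≥ 23] ≤ 1/5 ≈ 0.200000.


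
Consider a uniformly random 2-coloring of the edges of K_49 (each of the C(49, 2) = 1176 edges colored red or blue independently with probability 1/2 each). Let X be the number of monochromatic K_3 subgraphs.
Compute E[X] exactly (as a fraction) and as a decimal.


Let X = Σ_S X_S over the C(49, 3) = 18424 subsets S of size 3, where X_S = 1 if the K_3 on S is monochromatic.
For a fixed S, the K_3 on S has C(3, 2) = 3 edges. P[all 3 edges red] = (1/2)^3, and likewise for blue, so P[monochromatic] = 2·(1/2)^3 = 2^{1 − 3} = 1/4.
By linearity: E[X] = C(49, 3) · 2^{1 − 3} = 18424 · 1/4 = 4606.
Numerically: E[X] ≈ 4606.00000.

E[X] = C(49,3)·2^(1−C(3,2)) = 4606 ≈ 4606.00000.


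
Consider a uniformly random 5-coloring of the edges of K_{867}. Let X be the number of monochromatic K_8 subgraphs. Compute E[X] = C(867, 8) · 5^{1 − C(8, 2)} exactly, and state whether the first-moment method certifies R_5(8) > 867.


E[X] = C(867, 8) · 5^{1 − 28} = 7665949963452117060 · 5^{−27} = 7665949963452117060/7450580596923828125.
As a reduced fraction: E[X] = 1533189992690423412/1490116119384765625 ≈ 1.02891.
Is E[X] < 1? NO.
Since E[X] ≥ 1, the first-moment bound is inconclusive at n = 867; it does NOT by itself certify R_5(8) > 867.

E[X] = 1533189992690423412/1490116119384765625 ≈ 1.02891; E[X] ≥ 1; first-moment method inconclusive here.


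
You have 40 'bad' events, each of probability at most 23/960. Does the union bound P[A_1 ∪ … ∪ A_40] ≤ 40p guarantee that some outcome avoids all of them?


Union bound: P[∪_{i=1}^{40} A_i] ≤ Σ_i P[A_i] ≤ 40·p = 40·(23/960) = 23/24.
Numerically: 23/24 ≈ 0.958.
Is 23/24 < 1? YES.
Since P[∪ A_i] ≤ 23/24 < 1, the complement has P[∩ A_i^c] ≥ 1 − 23/24 = 1/24 > 0, so some outcome avoids every A_i.

40·p = 23/24 ≈ 0.958; existence CERTIFIED by the union bound.


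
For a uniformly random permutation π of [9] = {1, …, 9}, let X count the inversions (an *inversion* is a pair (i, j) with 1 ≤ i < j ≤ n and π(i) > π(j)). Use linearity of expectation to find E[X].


Write X = Σ X_I over the C(9, 2) = 36 pairs i < j, with X_I the indicator of one inversion.
There are 36 indicators.
For each fixed pair i < j, the values π(i) and π(j) are two distinct elements of {1, …, 9} in uniformly random order; by symmetry P[π(i) > π(j)] = 1/2.
By linearity: E[X] = 36 · (1/2) = C(9, 2) · (1/2) = 36/2 = 18 ≈ 18.000000.

E[X] = 18 = 18.000000.


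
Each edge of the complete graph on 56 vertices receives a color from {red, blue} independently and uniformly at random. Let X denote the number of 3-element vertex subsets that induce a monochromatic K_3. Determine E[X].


Let X = Σ_S X_S over the C(56, 3) = 27720 subsets S of size 3, where X_S = 1 if the K_3 on S is monochromatic.
For a fixed S, the K_3 on S has C(3, 2) = 3 edges. P[all 3 edges red] = (1/2)^3, and likewise for blue, so P[monochromatic] = 2·(1/2)^3 = 2^{1 − 3} = 1/4.
Summing: E[X] = C(56, 3) · 2^{1 − 3} = 27720 · 1/4 = 6930.
Numerically: E[X] ≈ 6930.000.

E[X] = C(56,3)·2^(1−C(3,2)) = 6930 ≈ 6930.000.


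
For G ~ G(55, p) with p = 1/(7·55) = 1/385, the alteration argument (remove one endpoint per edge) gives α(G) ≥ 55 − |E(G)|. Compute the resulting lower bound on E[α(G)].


E[|E(G)|] = C(55, 2)·p = 1485 · (1/385) = 27/7.
E[α(G)] ≥ n − E[|E(G)|] = 55 − 27/7 = 358/7.
Numerically: ≈ 51.143.
(This is only a lower bound; the true E[α(G)] may be larger.)

E[α(G)] ≥ 358/7 ≈ 51.143.


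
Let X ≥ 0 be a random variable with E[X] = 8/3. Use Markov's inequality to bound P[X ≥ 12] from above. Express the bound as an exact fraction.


μ = E[X] = 8/3, a = 12.
Markov: P[X ≥ 12] ≤ μ/a = (8/3)/12 = 2/9.
Numerically: ≈ 0.222.
(Since a = 12 > μ = 2.667, the bound 2/9 is < 1 and informative.)

P[X ≥ 12] ≤ 2/9 ≈ 0.222.


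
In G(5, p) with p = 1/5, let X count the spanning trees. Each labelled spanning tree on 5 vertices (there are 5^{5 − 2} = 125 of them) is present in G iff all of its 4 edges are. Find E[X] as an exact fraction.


K_5 has 5^{5 − 2} = 125 labelled spanning trees.
For each such spanning tree H, let X_H = 1 if all 4 edges of H are present in G. Then P[X_H = 1] = p^{4} = (1/5)^{4} = 1/625.
Summing the indicators: E[X] = Σ_H E[X_H] = 125 · p^{4} = 125 · 1/625 = 1/5.
Numerically: E[X] ≈ 0.2.

E[X] = 125 · (1/5)^{4} = 1/5 ≈ 0.2.


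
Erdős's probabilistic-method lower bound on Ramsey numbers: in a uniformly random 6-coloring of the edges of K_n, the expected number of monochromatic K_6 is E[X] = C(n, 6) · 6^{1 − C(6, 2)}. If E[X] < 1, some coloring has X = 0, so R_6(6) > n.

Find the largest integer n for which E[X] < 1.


We need C(n, 6) · 6^{1 − 15} < 1, i.e. C(n, 6) < 6^{15 − 1} = 78364164096.
Check values of n near the boundary:
  n = 192: C(192, 6) = 64300886496; 64300886496 < 78364164096? YES
  n = 193: C(193, 6) = 66364016544; 66364016544 < 78364164096? YES
  n = 194: C(194, 6) = 68482017072; 68482017072 < 78364164096? YES
  n = 195: C(195, 6) = 70656049360; 70656049360 < 78364164096? YES
  n = 196: C(196, 6) = 72887293024; 72887293024 < 78364164096? YES
  n = 197: C(197, 6) = 75176946208; 75176946208 < 78364164096? YES
  n = 198: C(198, 6) = 77526225777; 77526225777 < 78364164096? YES
  n = 199: C(199, 6) = 79936367511; 79936367511 < 78364164096? NO
The largest n with C(n, 6) < 78364164096 is n = 198 (where E[X] = 25842075259/26121388032 ≈ 0.9893071). Hence R_6(6) > 198, i.e. R_6(6) ≥ 199.

Largest n = 198; hence R_6(6) > 198.


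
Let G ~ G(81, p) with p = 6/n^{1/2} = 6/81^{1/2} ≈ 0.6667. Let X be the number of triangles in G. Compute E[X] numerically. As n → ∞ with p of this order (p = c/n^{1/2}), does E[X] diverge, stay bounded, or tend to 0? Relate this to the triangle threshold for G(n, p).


Number of potential triangles: C(81, 3) = 85320.
Each occurs with probability p³ ≈ (0.6667)³ ≈ 2.962963e-01.
By linearity: E[X] = C(81, 3)·p³ ≈ 85320 · 2.962963e-01 ≈ 25280.0000.
Since α = 1/2 < 1, p = c/n^{1/2} ≫ 1/n is above the triangle threshold p ~ 1/n. Asymptotically E[X] ~ (c³/6)·n^{3(1−α)} = (6³/6)·n^{1.5} → ∞; triangles are abundant w.h.p.

E[X] ≈ 25280.0000; in regime p = Θ(1/n^{1/2}) E[X] diverges (above the triangle threshold p ~ 1/n).


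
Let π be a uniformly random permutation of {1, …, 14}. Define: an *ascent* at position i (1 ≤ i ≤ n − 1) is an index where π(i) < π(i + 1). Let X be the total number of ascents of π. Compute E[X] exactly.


Write X = Σ X_I over i = 1, …, 13, with X_I the indicator of one ascent.
There are 13 indicators.
For each fixed i, the pair (π(i), π(i+1)) is a uniformly random ordered pair of distinct values from {1, …, 14}; by symmetry P[π(i) < π(i+1)] = 1/2.
By linearity: E[X] = 13 · (1/2) = (14 − 1) · (1/2) = 13/2 ≈ 6.500000.

E[X] = 13/2 = 6.500000.


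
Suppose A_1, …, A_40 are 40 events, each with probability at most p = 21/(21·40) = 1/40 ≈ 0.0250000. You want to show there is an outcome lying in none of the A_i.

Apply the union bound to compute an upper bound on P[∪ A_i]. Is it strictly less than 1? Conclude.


Union bound: P[∪_{i=1}^{40} A_i] ≤ Σ_i P[A_i] ≤ 40·p = 40·(1/40) = 1.
Numerically: 1 ≈ 1.0000000.
Is 1 < 1? NO.
Since the bound 1 is ≥ 1, the union bound is uninformative here; it does NOT by itself certify existence.

40·p = 1 ≈ 1.0000000; existence NOT certified by the union bound.


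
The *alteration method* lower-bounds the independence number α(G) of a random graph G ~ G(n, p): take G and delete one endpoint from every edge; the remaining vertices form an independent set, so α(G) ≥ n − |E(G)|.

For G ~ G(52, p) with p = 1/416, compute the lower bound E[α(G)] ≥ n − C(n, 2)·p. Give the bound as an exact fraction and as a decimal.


E[|E(G)|] = C(52, 2)·p = 1326 · (1/416) = 51/16.
E[α(G)] ≥ n − E[|E(G)|] = 52 − 51/16 = 781/16.
Numerically: ≈ 48.812.
(This is only a lower bound; the true E[α(G)] may be larger.)

E[α(G)] ≥ 781/16 ≈ 48.812.


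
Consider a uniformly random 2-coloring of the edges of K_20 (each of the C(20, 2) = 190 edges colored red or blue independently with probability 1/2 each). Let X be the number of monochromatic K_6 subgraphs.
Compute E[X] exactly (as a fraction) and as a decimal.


Let X = Σ_S X_S over the C(20, 6) = 38760 subsets S of size 6, where X_S = 1 if the K_6 on S is monochromatic.
For a fixed S, the K_6 on S has C(6, 2) = 15 edges. P[all 15 edges red] = (1/2)^15, and likewise for blue, so P[monochromatic] = 2·(1/2)^15 = 2^{1 − 15} = 1/16384.
By linearity: E[X] = C(20, 6) · 2^{1 − 15} = 38760 · 1/16384 = 4845/2048.
Numerically: E[X] ≈ 2.3657.

E[X] = C(20,6)·2^(1−C(6,2)) = 4845/2048 ≈ 2.3657.


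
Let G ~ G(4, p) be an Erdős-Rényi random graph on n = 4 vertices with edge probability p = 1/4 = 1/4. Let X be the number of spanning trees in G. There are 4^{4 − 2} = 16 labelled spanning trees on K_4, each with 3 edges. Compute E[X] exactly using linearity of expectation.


K_4 has 4^{4 − 2} = 16 labelled spanning trees.
For each such spanning tree H, let X_H = 1 if all 3 edges of H are present in G. Then P[X_H = 1] = p^{3} = (1/4)^{3} = 1/64.
By linearity of expectation: E[X] = Σ_H E[X_H] = 16 · p^{3} = 16 · 1/64 = 1/4.
Numerically: E[X] ≈ 0.25.

E[X] = 16 · (1/4)^{3} = 1/4 ≈ 0.25.


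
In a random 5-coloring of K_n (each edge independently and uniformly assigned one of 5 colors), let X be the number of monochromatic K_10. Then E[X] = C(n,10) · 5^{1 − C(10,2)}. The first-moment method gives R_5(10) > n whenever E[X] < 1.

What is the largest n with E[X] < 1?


We need C(n, 10) · 5^{1 − 45} < 1, i.e. C(n, 10) < 5^{45 − 1} = 5684341886080801486968994140625.
Check values of n near the boundary:
  n = 5386: C(5386, 10) = 5613966214234562222231428510561; 5613966214234562222231428510561 < 5684341886080801486968994140625? YES
  n = 5387: C(5387, 10) = 5624406917627224603154306376491; 5624406917627224603154306376491 < 5684341886080801486968994140625? YES
  n = 5388: C(5388, 10) = 5634865093375880654852250419586; 5634865093375880654852250419586 < 5684341886080801486968994140625? YES
  n = 5389: C(5389, 10) = 5645340767466558997768874792926; 5645340767466558997768874792926 < 5684341886080801486968994140625? YES
  n = 5390: C(5390, 10) = 5655833965919099070255434039753; 5655833965919099070255434039753 < 5684341886080801486968994140625? YES
  n = 5391: C(5391, 10) = 5666344714787188828795213697883; 5666344714787188828795213697883 < 5684341886080801486968994140625? YES
  n = 5392: C(5392, 10) = 5676873040158402483252283957448; 5676873040158402483252283957448 < 5684341886080801486968994140625? YES
  n = 5393: C(5393, 10) = 5687418968154238267170642278008; 5687418968154238267170642278008 < 5684341886080801486968994140625? NO
The largest n with C(n, 10) < 5684341886080801486968994140625 is n = 5392 (where E[X] = 5676873040158402483252283957448/5684341886080801486968994140625 ≈ 0.9986861). Hence R_5(10) > 5392, i.e. R_5(10) ≥ 5393.

Largest n = 5392; hence R_5(10) > 5392.


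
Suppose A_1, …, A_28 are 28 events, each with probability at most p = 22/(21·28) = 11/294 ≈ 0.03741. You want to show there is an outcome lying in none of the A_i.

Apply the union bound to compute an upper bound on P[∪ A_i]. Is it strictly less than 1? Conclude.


Union bound: P[∪_{i=1}^{28} A_i] ≤ Σ_i P[A_i] ≤ 28·p = 28·(11/294) = 22/21.
Numerically: 22/21 ≈ 1.04762.
Is 22/21 < 1? NO.
Since the bound 22/21 is ≥ 1, the union bound is uninformative here; it does NOT by itself certify existence.

28·p = 22/21 ≈ 1.04762; existence NOT certified by the union bound.


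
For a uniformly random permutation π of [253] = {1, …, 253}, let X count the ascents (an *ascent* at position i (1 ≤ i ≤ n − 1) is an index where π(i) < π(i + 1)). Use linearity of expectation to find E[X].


Write X = Σ X_I over i = 1, …, 252, with X_I the indicator of one ascent.
There are 252 indicators.
For each fixed i, the pair (π(i), π(i+1)) is a uniformly random ordered pair of distinct values from {1, …, 253}; by symmetry P[π(i) < π(i+1)] = 1/2.
By linearity: E[X] = 252 · (1/2) = (253 − 1) · (1/2) = 126 ≈ 126.000000.

E[X] = 126 = 126.000000.


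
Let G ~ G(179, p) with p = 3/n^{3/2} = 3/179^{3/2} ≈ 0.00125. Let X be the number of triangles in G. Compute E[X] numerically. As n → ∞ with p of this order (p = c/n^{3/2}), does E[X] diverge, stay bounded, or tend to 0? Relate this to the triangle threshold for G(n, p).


Number of potential triangles: C(179, 3) = 939929.
Each occurs with probability p³ ≈ (0.00125)³ ≈ 1.96574e-09.
By linearity: E[X] = C(179, 3)·p³ ≈ 939929 · 1.96574e-09 ≈ 0.002.
Since α = 3/2 > 1, p = c/n^{3/2} = o(1/n) is below the triangle threshold p ~ 1/n. Asymptotically E[X] ~ (c³/6)·n^{3(1−α)} = (3³/6)·n^{-1.5} → 0, so by Markov's inequality G has no triangles w.h.p.

E[X] ≈ 0.002; in regime p = Θ(1/n^{3/2}) E[X] tends to 0 (below the triangle threshold p ~ 1/n).


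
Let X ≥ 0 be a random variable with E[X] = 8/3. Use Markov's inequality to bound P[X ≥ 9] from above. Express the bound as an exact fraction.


μ = E[X] = 8/3, a = 9.
Markov: P[X ≥ 9] ≤ μ/a = (8/3)/9 = 8/27.
Numerically: ≈ 0.296296.
(Since a = 9 > μ = 2.666667, the bound 8/27 is < 1 and informative.)

P[X ≥ 9] ≤ 8/27 ≈ 0.296296.
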